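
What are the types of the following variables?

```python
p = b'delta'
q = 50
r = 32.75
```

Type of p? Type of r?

p is bytes; r is float

bytes, float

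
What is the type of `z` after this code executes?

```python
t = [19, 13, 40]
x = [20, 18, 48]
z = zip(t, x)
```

zip() returns a zip iterator object

zip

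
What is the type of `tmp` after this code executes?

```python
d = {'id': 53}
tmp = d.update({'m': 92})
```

dict.update() returns None

NoneType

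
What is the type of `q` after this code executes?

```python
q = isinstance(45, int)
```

isinstance() returns bool

bool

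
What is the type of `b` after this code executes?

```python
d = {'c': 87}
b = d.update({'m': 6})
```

dict.update() returns None

NoneType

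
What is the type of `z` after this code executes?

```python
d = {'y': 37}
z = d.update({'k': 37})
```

dict.update() returns None

NoneType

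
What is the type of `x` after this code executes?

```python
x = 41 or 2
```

'or' returns the first truthy value (41, which is int)

int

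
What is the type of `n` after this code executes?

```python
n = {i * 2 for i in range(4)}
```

A set comprehension {expr for x in iterable} produces a set

set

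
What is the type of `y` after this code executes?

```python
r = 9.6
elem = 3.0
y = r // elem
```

float // float returns float (floor division preserves float type)

float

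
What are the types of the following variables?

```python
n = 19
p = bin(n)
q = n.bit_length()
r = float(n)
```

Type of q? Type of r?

int.bit_length() returns int; float() returns float

int, float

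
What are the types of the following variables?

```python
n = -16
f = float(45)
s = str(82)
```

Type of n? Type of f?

n is int; f is float

int, float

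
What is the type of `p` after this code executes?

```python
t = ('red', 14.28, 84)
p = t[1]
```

Index 1 of tuple is 14.28 which is float

float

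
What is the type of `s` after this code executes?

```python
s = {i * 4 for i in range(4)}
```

A set comprehension {expr for x in iterable} produces a set

set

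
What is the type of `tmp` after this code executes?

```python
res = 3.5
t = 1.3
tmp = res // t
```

float // float returns float (floor division preserves float type)

float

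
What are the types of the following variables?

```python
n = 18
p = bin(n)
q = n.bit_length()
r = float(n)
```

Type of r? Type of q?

float() returns float; int.bit_length() returns int

float, int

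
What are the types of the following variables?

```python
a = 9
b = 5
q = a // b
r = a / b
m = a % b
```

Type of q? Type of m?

int // int returns int; int % int returns int

int, int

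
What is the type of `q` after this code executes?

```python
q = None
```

None has type NoneType

NoneType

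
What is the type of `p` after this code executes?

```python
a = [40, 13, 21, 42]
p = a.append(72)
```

list.append() returns None (mutates in place)

NoneType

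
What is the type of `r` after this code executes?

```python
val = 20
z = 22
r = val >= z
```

Comparison operators return bool

bool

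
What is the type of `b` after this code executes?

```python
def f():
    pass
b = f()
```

A function with no return statement returns None

NoneType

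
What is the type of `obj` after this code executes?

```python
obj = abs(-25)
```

abs() of int returns int

int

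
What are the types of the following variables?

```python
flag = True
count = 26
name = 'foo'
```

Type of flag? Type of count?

flag is bool; count is int

bool, int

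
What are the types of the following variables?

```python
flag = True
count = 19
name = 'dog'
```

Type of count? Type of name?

count is int; name is str

int, str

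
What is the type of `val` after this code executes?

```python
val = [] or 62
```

'or' returns first truthy value (62, which is int)

int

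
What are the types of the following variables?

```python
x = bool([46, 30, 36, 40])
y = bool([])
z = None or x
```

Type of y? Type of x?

bool() returns bool; bool() returns bool

bool, bool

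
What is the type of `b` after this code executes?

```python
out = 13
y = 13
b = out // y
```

int // int returns int (13 // 13 = 1)

int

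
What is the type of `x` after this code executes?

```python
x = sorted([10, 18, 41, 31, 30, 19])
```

sorted() always returns list

list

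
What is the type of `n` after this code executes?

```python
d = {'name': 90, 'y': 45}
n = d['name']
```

Accessing dict[str, int] with key 'name' returns int value 90

int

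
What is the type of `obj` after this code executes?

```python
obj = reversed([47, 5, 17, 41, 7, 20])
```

reversed() on a list returns a list_reverseiterator

list_reverseiterator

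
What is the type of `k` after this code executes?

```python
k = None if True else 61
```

Ternary: condition is True, if branch (None) taken → NoneType

NoneType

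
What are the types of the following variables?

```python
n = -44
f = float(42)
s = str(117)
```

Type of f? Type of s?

f is float; s is str

float, str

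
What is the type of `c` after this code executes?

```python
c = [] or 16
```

'or' returns first truthy value (16, which is int)

int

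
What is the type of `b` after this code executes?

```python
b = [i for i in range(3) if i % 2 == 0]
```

A list comprehension [...] produces a list

list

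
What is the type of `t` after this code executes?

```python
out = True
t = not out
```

'not' always returns bool

bool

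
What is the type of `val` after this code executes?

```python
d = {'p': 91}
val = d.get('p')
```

dict.get() returns the value (int) when key is found

int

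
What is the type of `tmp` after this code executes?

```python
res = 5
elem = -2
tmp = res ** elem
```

int ** negative int returns float

float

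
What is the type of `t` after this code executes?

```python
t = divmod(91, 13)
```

divmod() returns a tuple (quotient, remainder)

tuple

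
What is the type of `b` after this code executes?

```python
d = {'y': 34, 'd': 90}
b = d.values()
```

.values() returns a dict_values view object

dict_values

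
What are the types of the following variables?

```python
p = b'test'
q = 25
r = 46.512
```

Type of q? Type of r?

q is int; r is float

int, float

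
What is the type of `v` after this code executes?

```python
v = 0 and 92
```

'and' returns the first falsy value (0, which is int)

int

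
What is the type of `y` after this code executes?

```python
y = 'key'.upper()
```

str.upper() returns str

str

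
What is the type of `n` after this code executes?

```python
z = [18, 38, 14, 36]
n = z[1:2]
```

Slicing a list always returns a list

list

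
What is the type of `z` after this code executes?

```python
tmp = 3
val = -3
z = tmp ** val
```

int ** negative int returns float

float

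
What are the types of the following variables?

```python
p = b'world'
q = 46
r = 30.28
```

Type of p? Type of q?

p is bytes; q is int

bytes, int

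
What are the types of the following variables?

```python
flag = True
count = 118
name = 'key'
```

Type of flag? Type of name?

flag is bool; name is str

bool, str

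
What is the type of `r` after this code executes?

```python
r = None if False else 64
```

Ternary: condition is False, else branch (64) taken → int

int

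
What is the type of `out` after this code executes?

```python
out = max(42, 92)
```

max() of ints returns int

int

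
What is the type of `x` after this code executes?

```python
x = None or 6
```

'or' with None returns the other value (6, int)

int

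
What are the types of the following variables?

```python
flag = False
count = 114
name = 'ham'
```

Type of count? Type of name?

count is int; name is str

int, str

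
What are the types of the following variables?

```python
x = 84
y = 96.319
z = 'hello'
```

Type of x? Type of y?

x is int; y is float

int, float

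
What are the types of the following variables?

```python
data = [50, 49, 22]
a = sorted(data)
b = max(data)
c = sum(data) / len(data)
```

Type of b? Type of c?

max of ints returns int; int / int returns float

int, float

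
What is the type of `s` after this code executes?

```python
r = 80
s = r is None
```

'is' comparison returns bool

bool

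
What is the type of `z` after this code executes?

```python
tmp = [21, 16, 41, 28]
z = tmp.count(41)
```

list.count() returns int

int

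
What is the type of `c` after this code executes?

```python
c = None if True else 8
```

Ternary: condition is True, if branch (None) taken → NoneType

NoneType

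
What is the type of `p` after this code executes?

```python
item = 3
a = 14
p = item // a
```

int // int returns int (3 // 14 = 0)

int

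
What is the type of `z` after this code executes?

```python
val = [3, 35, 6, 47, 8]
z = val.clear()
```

list.clear() returns None

NoneType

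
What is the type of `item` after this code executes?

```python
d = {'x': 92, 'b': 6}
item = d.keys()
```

.keys() returns a dict_keys view object

dict_keys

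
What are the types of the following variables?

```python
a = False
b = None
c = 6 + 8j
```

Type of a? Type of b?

a is bool; b is NoneType

bool, NoneType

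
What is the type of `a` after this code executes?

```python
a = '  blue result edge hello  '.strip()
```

str.strip() returns str

str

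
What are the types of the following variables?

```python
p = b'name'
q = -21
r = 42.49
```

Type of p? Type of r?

p is bytes; r is float

bytes, float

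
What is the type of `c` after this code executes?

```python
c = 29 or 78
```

'or' returns the first truthy value (29, which is int)

int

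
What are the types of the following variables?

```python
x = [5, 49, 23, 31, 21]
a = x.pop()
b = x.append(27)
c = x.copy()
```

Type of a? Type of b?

list.pop() returns the element (int); list.append() returns None

int, NoneType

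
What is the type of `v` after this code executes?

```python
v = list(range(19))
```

list(range(...)) returns list

list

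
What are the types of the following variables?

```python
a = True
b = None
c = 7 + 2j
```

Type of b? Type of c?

b is NoneType; c is complex

NoneType, complex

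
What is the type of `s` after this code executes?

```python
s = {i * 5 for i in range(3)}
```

A set comprehension {expr for x in iterable} produces a set

set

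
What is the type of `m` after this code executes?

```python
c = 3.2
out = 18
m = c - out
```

float - int returns float (3.2 - 18 = -14.8)

float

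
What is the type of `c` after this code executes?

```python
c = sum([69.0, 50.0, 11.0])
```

sum() of floats returns float

float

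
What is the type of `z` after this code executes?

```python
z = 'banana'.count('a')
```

str.count() returns int

int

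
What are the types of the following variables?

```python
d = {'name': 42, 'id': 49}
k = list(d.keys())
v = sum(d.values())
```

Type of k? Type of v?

list(...) returns list; sum of int values returns int

list, int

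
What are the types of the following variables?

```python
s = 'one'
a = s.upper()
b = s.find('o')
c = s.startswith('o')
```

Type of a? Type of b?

str.upper() returns str; str.find() returns int

str, int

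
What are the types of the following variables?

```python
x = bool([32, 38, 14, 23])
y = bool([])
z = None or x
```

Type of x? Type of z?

bool() returns bool; None or <bool> returns the bool

bool, bool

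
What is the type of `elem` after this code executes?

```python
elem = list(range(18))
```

list(range(...)) returns list

list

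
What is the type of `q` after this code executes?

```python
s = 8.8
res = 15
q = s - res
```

float - int returns float (8.8 - 15 = -6.2)

float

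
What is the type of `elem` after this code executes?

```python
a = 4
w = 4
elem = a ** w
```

int ** positive int returns int (4 ** 4 = 256)

int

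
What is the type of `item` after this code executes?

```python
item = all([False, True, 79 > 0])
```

all() returns bool

bool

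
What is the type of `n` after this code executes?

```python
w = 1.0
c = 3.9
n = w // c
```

float // float returns float (floor division preserves float type)

float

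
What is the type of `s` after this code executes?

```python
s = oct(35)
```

oct() returns str representation

str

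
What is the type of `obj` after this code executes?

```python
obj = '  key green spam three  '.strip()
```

str.strip() returns str

str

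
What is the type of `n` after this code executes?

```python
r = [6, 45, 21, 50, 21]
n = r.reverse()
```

list.reverse() returns None

NoneType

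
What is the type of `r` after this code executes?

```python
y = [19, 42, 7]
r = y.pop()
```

list.pop() returns the popped element (int here)

int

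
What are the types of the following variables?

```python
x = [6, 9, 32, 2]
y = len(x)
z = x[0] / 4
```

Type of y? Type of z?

len() returns int; int / int returns float

int, float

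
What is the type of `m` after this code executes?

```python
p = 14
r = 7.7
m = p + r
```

int + float returns float (14 + 7.7 = 21.7)

float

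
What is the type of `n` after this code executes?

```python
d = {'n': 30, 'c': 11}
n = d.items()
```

dict.items() returns a dict_items view

dict_items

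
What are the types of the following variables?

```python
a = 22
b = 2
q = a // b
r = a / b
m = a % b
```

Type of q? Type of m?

int // int returns int; int % int returns int

int, int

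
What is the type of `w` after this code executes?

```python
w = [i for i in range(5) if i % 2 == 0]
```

A list comprehension [...] produces a list

list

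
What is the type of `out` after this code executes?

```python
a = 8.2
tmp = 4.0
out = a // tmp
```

float // float returns float (floor division preserves float type)

float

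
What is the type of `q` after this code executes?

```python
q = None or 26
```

'or' with None returns the other value (26, int)

int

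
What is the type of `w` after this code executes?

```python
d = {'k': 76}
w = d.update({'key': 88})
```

dict.update() returns None

NoneType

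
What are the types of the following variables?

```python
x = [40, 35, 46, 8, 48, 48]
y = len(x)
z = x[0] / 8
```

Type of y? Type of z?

len() returns int; int / int returns float

int, float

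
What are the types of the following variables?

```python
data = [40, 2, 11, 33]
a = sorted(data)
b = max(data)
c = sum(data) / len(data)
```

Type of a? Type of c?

sorted() returns list; int / int returns float

list, float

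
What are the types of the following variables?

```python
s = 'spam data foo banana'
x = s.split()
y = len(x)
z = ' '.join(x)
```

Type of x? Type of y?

str.split() returns list; len() returns int

list, int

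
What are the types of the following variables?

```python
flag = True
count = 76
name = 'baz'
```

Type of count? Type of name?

count is int; name is str

int, str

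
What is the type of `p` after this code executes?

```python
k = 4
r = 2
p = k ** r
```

int ** positive int returns int (4 ** 2 = 16)

int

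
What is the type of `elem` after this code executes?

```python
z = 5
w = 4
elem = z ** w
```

int ** positive int returns int (5 ** 4 = 625)

int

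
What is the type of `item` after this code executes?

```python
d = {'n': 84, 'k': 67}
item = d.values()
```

.values() returns a dict_values view object

dict_values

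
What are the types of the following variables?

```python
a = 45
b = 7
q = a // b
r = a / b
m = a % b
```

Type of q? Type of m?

int // int returns int; int % int returns int

int, int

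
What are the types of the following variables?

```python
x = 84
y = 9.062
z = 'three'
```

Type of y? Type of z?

y is float; z is str

float, str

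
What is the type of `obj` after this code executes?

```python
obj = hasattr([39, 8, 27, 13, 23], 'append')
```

hasattr() returns bool

bool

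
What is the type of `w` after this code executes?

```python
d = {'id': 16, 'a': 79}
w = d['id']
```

Accessing dict[str, int] with key 'id' returns int value 16

int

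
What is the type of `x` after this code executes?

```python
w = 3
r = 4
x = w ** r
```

int ** positive int returns int (3 ** 4 = 81)

int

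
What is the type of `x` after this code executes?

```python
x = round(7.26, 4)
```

round() with ndigits arg returns float

float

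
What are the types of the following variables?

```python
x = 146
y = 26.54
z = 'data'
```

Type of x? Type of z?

x is int; z is str

int, str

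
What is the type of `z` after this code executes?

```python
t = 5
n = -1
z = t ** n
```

int ** negative int returns float

float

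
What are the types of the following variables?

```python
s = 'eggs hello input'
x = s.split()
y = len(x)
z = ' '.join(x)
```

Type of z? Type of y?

str.join() returns str; len() returns int

str, int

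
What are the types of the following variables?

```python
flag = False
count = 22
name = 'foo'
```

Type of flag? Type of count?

flag is bool; count is int

bool, int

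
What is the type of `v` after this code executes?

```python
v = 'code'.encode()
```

str.encode() returns bytes

bytes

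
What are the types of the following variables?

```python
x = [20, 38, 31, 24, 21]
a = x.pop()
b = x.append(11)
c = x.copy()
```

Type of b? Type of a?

list.append() returns None; list.pop() returns the element (int)

NoneType, int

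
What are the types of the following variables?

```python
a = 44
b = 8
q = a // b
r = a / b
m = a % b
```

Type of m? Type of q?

int % int returns int; int // int returns int

int, int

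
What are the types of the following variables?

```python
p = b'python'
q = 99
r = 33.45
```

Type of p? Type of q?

p is bytes; q is int

bytes, int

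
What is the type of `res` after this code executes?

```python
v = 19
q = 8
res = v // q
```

int // int returns int (19 // 8 = 2)

int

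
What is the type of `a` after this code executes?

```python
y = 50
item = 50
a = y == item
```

Equality comparison returns bool

bool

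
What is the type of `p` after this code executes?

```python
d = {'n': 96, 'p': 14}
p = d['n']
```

Accessing dict[str, int] with key 'n' returns int value 96

int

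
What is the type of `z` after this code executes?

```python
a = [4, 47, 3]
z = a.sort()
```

list.sort() returns None (sorts in place)

NoneType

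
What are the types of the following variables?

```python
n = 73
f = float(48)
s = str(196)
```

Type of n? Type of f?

n is int; f is float

int, float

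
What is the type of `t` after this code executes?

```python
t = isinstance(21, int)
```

isinstance() returns bool

bool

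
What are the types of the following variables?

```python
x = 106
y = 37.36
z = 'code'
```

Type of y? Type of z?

y is float; z is str

float, str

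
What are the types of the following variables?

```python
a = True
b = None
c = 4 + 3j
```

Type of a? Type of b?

a is bool; b is NoneType

bool, NoneType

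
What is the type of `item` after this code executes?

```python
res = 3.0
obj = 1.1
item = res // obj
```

float // float returns float (floor division preserves float type)

float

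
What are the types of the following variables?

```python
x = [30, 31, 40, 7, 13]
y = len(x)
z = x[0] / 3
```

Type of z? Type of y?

int / int returns float; len() returns int

float, int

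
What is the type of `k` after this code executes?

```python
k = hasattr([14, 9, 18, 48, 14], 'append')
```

hasattr() returns bool

bool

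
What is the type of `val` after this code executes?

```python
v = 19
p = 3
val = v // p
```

int // int returns int (19 // 3 = 6)

int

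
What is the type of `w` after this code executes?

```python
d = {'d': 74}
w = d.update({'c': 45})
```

dict.update() returns None

NoneType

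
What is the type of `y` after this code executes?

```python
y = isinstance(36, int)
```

isinstance() returns bool

bool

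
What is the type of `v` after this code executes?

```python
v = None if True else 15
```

Ternary: condition is True, if branch (None) taken → NoneType

NoneType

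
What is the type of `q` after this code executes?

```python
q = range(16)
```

range() returns a range object

range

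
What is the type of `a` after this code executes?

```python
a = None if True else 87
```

Ternary: condition is True, if branch (None) taken → NoneType

NoneType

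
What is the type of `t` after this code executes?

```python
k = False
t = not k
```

'not' always returns bool

bool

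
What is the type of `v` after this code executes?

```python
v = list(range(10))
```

list(range(...)) returns list

list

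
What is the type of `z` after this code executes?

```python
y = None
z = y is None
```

'is' comparison returns bool

bool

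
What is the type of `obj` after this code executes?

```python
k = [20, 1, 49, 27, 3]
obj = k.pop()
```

list.pop() returns the popped element (int here)

int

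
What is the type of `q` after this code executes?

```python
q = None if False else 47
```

Ternary: condition is False, else branch (47) taken → int

int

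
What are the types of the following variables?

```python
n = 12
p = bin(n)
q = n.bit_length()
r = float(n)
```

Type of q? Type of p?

int.bit_length() returns int; bin() returns str

int, str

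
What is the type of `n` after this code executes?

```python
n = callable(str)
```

callable() returns bool

bool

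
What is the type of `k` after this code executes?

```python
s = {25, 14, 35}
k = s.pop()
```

Popping from a set of ints returns int

int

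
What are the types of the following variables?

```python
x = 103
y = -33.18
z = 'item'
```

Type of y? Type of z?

y is float; z is str

float, str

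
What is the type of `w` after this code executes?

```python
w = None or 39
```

'or' with None returns the other value (39, int)

int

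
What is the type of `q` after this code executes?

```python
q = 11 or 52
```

'or' returns the first truthy value (11, which is int)

int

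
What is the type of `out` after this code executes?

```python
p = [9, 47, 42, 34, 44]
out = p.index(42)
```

list.index() returns int

int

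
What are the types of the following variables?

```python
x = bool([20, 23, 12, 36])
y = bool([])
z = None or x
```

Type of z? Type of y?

None or <bool> returns the bool; bool() returns bool

bool, bool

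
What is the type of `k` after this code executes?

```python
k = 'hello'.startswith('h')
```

str.startswith() returns bool

bool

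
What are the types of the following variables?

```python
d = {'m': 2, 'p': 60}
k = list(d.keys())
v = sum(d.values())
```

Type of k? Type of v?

list(...) returns list; sum of int values returns int

list, int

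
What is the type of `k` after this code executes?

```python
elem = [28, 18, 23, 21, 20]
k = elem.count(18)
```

list.count() returns int

int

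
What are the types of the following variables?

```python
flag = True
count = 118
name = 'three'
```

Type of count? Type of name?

count is int; name is str

int, str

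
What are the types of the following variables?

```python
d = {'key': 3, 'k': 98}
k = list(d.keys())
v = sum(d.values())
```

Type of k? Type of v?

list(...) returns list; sum of int values returns int

list, int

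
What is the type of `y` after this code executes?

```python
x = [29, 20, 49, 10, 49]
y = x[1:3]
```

Slicing a list always returns a list

list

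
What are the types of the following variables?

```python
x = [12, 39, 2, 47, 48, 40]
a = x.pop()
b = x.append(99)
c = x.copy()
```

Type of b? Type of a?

list.append() returns None; list.pop() returns the element (int)

NoneType, int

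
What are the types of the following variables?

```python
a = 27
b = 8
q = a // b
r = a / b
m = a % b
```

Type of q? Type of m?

int // int returns int; int % int returns int

int, int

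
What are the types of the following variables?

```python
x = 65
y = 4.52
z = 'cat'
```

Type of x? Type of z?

x is int; z is str

int, str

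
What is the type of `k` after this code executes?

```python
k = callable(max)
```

callable() returns bool

bool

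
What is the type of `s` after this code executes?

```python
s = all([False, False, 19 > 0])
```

all() returns bool

bool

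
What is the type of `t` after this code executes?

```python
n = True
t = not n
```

'not' always returns bool

bool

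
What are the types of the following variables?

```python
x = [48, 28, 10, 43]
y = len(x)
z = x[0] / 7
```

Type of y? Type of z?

len() returns int; int / int returns float

int, float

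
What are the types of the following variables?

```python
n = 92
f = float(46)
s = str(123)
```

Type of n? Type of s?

n is int; s is str

int, str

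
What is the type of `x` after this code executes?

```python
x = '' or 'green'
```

'or' returns first truthy value ('green', which is str)

str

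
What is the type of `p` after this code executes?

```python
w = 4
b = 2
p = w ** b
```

int ** positive int returns int (4 ** 2 = 16)

int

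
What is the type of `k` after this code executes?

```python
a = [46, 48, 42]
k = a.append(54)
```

list.append() returns None (mutates in place)

NoneType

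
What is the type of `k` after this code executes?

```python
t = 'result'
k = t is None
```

'is' comparison returns bool

bool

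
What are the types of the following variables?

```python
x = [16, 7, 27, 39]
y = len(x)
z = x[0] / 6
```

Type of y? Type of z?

len() returns int; int / int returns float

int, float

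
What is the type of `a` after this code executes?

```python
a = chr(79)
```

chr() returns str (single character)

str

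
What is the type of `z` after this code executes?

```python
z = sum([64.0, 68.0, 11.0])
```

sum() of floats returns float

float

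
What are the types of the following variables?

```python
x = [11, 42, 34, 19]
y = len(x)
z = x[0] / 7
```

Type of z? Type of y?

int / int returns float; len() returns int

float, int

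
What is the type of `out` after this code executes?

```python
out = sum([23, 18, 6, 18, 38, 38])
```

sum() of ints returns int

int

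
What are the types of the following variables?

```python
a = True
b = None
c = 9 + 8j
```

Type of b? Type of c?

b is NoneType; c is complex

NoneType, complex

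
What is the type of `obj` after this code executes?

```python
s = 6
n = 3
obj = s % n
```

int % int returns int (6 % 3 = 0)

int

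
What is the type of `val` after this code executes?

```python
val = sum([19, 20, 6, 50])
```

sum() of ints returns int

int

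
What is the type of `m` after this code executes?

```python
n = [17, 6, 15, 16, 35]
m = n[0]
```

Indexing a list of ints returns int (n[0] = 17)

int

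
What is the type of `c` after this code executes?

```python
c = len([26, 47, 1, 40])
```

len() always returns int

int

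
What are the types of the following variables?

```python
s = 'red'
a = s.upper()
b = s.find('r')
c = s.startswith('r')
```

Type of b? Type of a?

str.find() returns int; str.upper() returns str

int, str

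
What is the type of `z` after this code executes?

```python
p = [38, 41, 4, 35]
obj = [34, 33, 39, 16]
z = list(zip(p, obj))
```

list(zip(...)) returns a list of tuples

list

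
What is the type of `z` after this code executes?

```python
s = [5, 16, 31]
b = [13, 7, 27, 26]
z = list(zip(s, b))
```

list(zip(...)) returns a list of tuples

list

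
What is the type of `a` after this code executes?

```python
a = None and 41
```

'and' returns first falsy value (None)

NoneType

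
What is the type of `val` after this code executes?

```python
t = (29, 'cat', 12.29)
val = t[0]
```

Index 0 of tuple is 29 which is int

int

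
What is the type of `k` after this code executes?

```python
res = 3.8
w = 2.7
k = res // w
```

float // float returns float (floor division preserves float type)

float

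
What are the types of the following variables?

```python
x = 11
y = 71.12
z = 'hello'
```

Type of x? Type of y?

x is int; y is float

int, float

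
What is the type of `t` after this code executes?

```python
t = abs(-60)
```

abs() of int returns int

int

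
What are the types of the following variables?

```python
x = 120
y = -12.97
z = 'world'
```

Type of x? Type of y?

x is int; y is float

int, float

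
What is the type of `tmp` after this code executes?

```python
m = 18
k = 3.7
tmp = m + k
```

int + float returns float (18 + 3.7 = 21.7)

float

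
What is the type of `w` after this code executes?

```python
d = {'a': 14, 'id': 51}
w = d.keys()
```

.keys() returns a dict_keys view object

dict_keys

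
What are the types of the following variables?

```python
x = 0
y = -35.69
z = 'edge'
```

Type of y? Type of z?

y is float; z is str

float, str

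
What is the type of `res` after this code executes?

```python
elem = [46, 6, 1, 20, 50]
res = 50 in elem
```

'in' operator returns bool

bool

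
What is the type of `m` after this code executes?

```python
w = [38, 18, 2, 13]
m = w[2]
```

Indexing a list of ints returns int (w[2] = 2)

int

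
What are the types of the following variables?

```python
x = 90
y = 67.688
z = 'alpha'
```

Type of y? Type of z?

y is float; z is str

float, str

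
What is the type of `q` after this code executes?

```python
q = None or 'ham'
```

'or' with None returns the other value ('ham', str)

str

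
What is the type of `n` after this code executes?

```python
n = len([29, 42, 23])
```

len() always returns int

int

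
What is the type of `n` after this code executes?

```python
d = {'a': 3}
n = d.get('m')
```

dict.get() returns None when key 'm' is not found and no default given

NoneType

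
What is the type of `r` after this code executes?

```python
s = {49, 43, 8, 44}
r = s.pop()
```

Popping from a set of ints returns int

int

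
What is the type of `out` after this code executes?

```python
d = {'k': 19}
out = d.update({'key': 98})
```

dict.update() returns None

NoneType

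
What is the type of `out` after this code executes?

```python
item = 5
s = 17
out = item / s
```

int / int always returns float in Python 3 (5 / 17 = 0.294118)

float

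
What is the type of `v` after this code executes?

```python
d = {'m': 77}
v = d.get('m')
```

dict.get() returns the value (int) when key is found

int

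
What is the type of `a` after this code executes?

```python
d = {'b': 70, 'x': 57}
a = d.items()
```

dict.items() returns a dict_items view

dict_items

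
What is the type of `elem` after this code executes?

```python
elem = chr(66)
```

chr() returns str (single character)

str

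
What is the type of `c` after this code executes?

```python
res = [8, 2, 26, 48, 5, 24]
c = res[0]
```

Indexing a list of ints returns int (res[0] = 8)

int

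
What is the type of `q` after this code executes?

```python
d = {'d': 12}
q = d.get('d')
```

dict.get() returns the value (int) when key is found

int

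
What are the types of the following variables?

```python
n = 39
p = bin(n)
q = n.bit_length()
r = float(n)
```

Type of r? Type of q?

float() returns float; int.bit_length() returns int

float, int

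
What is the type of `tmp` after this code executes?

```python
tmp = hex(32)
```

hex() returns str representation

str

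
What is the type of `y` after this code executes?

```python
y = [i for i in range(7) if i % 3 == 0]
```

A list comprehension [...] produces a list

list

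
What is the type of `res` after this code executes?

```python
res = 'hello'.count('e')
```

str.count() returns int

int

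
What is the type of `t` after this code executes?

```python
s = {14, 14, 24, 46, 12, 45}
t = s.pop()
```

Popping from a set of ints returns int

int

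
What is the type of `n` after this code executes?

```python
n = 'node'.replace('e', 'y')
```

str.replace() returns str

str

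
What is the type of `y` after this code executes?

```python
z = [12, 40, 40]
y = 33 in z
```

'in' operator returns bool

bool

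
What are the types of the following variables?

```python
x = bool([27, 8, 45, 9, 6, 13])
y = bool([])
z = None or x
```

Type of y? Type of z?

bool() returns bool; None or <bool> returns the bool

bool, bool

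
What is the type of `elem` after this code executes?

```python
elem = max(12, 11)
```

max() of ints returns int

int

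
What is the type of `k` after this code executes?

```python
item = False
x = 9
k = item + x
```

bool + int returns int (False is 0, so 0 + 9 = 9)

int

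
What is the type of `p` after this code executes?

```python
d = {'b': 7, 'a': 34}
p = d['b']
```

Accessing dict[str, int] with key 'b' returns int value 7

int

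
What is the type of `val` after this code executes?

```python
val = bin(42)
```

bin() returns str representation

str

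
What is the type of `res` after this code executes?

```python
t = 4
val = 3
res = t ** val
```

int ** positive int returns int (4 ** 3 = 64)

int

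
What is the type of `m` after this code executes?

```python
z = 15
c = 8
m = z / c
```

int / int always returns float in Python 3 (15 / 8 = 1.875)

float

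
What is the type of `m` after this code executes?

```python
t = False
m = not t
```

'not' always returns bool

bool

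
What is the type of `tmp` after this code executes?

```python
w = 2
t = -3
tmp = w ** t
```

int ** negative int returns float

float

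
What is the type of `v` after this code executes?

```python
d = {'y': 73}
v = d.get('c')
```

dict.get() returns None when key 'c' is not found and no default given

NoneType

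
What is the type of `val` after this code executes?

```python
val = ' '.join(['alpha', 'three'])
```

str.join() returns str

str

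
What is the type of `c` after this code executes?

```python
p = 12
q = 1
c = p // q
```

int // int returns int (12 // 1 = 12)

int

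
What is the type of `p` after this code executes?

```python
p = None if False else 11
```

Ternary: condition is False, else branch (11) taken → int

int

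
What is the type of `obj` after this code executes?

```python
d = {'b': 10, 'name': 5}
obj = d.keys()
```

.keys() returns a dict_keys view object

dict_keys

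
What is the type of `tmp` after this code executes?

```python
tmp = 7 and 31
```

'and' returns the last value when all truthy (31, which is int)

int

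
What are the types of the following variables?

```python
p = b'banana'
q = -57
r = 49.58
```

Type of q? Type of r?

q is int; r is float

int, float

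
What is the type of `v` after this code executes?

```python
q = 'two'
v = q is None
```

'is' comparison returns bool

bool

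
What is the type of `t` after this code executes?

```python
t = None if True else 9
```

Ternary: condition is True, if branch (None) taken → NoneType

NoneType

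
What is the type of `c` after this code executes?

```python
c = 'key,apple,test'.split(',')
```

str.split() returns list

list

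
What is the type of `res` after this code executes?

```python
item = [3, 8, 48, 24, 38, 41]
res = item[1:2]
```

Slicing a list always returns a list

list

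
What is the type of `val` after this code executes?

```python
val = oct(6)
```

oct() returns str representation

str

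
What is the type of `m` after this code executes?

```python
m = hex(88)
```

hex() returns str representation

str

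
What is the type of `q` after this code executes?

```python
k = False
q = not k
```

'not' always returns bool

bool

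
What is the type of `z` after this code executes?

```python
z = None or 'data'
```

'or' with None returns the other value ('data', str)

str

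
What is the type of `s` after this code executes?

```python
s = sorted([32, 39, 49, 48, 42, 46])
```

sorted() always returns list

list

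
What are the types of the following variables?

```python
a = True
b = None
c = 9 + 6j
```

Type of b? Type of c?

b is NoneType; c is complex

NoneType, complex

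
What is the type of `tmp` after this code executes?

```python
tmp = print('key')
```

print() returns None

NoneType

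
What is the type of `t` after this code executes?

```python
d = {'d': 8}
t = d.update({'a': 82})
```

dict.update() returns None

NoneType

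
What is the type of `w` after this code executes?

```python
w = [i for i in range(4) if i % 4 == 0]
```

A list comprehension [...] produces a list

list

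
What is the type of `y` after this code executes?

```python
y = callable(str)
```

callable() returns bool

bool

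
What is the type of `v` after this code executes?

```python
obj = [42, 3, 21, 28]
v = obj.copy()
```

list.copy() returns list

list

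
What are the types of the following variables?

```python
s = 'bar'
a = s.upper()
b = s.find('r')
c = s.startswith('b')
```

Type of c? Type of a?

str.startswith() returns bool; str.upper() returns str

bool, str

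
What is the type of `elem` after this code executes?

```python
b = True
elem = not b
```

'not' always returns bool

bool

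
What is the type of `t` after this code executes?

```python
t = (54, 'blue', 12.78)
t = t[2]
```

Index 2 of tuple is 12.78 which is float

float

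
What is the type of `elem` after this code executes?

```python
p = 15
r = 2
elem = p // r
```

int // int returns int (15 // 2 = 7)

int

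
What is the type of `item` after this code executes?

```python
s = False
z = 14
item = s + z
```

bool + int returns int (False is 0, so 0 + 14 = 14)

int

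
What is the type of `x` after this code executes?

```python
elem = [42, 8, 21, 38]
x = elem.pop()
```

list.pop() returns the popped element (int here)

int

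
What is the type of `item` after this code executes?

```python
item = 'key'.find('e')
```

str.find() returns int (index, or -1)

int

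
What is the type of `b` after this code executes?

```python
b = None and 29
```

'and' returns first falsy value (None)

NoneType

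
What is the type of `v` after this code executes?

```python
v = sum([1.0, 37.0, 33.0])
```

sum() of floats returns float

float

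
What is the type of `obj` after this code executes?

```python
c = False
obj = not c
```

'not' always returns bool

bool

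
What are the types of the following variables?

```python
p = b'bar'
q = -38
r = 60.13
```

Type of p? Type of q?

p is bytes; q is int

bytes, int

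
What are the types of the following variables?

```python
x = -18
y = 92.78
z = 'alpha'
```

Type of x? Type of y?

x is int; y is float

int, float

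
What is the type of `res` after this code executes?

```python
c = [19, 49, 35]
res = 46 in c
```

'in' operator returns bool

bool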